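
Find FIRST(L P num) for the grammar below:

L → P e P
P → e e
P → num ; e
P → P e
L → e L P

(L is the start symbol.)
{ 'e', 'num' }

FIRST sets of the non-terminals involved (from the grammar, by fixed-point iteration):
  FIRST(L) = { 'e', 'num' }

To compute FIRST(L P num), process the symbols left to right:
Symbol L is a non-terminal. Add FIRST(L) \ {ε} = { 'e', 'num' }
L is not nullable (ε ∉ FIRST(L)), so stop here.
FIRST(L P num) = { 'e', 'num' }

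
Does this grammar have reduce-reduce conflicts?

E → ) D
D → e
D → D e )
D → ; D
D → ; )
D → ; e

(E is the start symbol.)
A reduce-reduce conflict occurs when an LR(0) state has two complete items [A → α .] and [B → β .] — both call for a reduction, and with no lookahead the parser cannot choose between them.

Augment with E' → E and build the canonical LR(0) collection (I0 = CLOSURE({[E' → . E]}), then GOTO on every symbol after a dot until no new states appear). It has 11 states:
  I0: { [E → . ) D], [E' → . E] }  — shift
  I1: { [D → . ; )], [D → . ; D], [D → . ; e], [D → . D e )], [D → . e], [E → ) . D] }  — shift
  I2: { [E' → E .] }  — accept
  I3: { [D → . ; )], [D → . ; D], [D → . ; e], [D → . D e )], [D → . e], [D → ; . )], [D → ; . D], [D → ; . e] }  — shift
  I4: { [D → D . e )], [E → ) D .] }  — shift, reduce
  I5: { [D → e .] }  — reduce
  I6: { [D → D e . )] }  — shift
  I7: { [D → D e ) .] }  — reduce
  I8: { [D → ; ) .] }  — reduce
  I9: { [D → ; D .], [D → D . e )] }  — shift, reduce
  I10: { [D → ; e .], [D → e .] }  — 2 reduces

I10 contains complete items [D → ; e .], [D → e .] — reduce-reduce conflict.

Answer: Yes — I10: [D → ; e .] vs [D → e .]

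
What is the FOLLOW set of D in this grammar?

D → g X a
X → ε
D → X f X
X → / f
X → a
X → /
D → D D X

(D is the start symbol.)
{ $, '/', 'a', 'f', 'g' }

To compute FOLLOW(D), find every occurrence of D on a right-hand side N → α D β: add FIRST(β) \ {ε}, and if β is empty or nullable also add FOLLOW(N). Iterate to a fixed point.

D is the start symbol, so $ ∈ FOLLOW(D).
In D → D D X: D is followed by D X, add FIRST(D X) \ {ε} = { '/', 'a', 'f', 'g' }
In D → D D X: D is followed by X, add FIRST(X) \ {ε} = { '/', 'a' }
  X is nullable, so FOLLOW(D) is also included — that is the set being defined, nothing new

Taking the union: FOLLOW(D) = { $, '/', 'a', 'f', 'g' }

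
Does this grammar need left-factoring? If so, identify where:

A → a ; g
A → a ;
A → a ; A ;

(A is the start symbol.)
Yes, A has productions with common prefix 'a ;'

Left-factoring is needed when two productions for the same non-terminal
share a common prefix on the right-hand side.

Productions for A:
  A → a ; g
  A → a ;
  A → a ; A ;

Found common prefix 'a ;' in productions for A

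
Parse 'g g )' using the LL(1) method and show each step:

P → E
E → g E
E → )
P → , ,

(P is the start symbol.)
Stack is shown with the top on the left.

Stack  Input    Action
----------------------
P $    g g ) $  output P → E
E $    g g ) $  output E → g E
g E $  g g ) $  match 'g'
E $    g ) $    output E → g E
g E $  g ) $    match 'g'
E $    ) $      output E → )
) $    ) $      match ')'
$      $        accept

The string is accepted.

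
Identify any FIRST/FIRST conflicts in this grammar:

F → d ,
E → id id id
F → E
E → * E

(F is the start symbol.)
No FIRST/FIRST conflicts.

A FIRST/FIRST conflict occurs when two productions N → α and N → β for the same non-terminal have FIRST(α) ∩ FIRST(β) ≠ ∅ (with ε ∈ FIRST of a nullable right-hand side, so two nullable alternatives also conflict).

FIRST sets of the non-terminals at (or reachable through a nullable prefix from) the front of some alternative:
  FIRST(E) = { '*', 'id' }

Productions for F:
  F → d ,: FIRST = { 'd' }
  F → E: FIRST = { '*', 'id' }
Productions for E:
  E → id id id: FIRST = { 'id' }
  E → * E: FIRST = { '*' }

All alternatives of each non-terminal have pairwise disjoint FIRST sets.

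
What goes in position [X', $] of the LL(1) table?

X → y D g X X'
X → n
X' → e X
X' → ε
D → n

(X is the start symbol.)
X' → ε

To find M[X', $], we find productions for X' where $ is in the predict set (PREDICT(N → α) = (FIRST(α) \ {ε}) ∪ (FOLLOW(N) if α ⇒* ε)).

Relevant sets:
  FOLLOW(X') = { $, 'e' }

X' → e X: PREDICT = { 'e' }
X' → ε: PREDICT = { $, 'e' }
  $ is in predict set, so this production goes in M[X', $]

M[X', $] = X' → ε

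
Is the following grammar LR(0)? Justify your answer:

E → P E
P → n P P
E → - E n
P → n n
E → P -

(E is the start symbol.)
No. Shift-reduce conflict between [P → n n .] and [P → . n P P]

A grammar is LR(0) if no state in the canonical LR(0) collection has:
  - both a shift item (dot before a terminal) and a complete item (shift-reduce conflict), or
  - two or more complete items (reduce-reduce conflict; the accept item [E' → E .] counts as a complete item here).

Augment with E' → E and build the canonical LR(0) collection (I0 = CLOSURE({[E' → . E]}), then GOTO on every symbol after a dot until no new states appear). It has 12 states:
  I0: { [E → . - E n], [E → . P -], [E → . P E], [E' → . E], [P → . n P P], [P → . n n] }  — shift
  I1: { [E → - . E n], [E → . - E n], [E → . P -], [E → . P E], [P → . n P P], [P → . n n] }  — shift
  I2: { [E' → E .] }  — accept
  I3: { [E → . - E n], [E → . P -], [E → . P E], [E → P . -], [E → P . E], [P → . n P P], [P → . n n] }  — shift
  I4: { [P → . n P P], [P → . n n], [P → n . P P], [P → n . n] }  — shift
  I5: { [P → . n P P], [P → . n n], [P → n P . P] }  — shift
  I6: { [P → . n P P], [P → . n n], [P → n . P P], [P → n . n], [P → n n .] }  — shift, reduce
  I7: { [P → n P P .] }  — reduce
  I8: { [E → - . E n], [E → . - E n], [E → . P -], [E → . P E], [E → P - .], [P → . n P P], [P → . n n] }  — shift, reduce
  I9: { [E → P E .] }  — reduce
  I10: { [E → - E . n] }  — shift
  I11: { [E → - E n .] }  — reduce

Conflict in state I6:
  Shift-reduce conflict between [P → n n .] and [P → . n P P]
So the grammar is NOT LR(0).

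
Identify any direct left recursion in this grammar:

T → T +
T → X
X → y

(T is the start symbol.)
Direct left recursion occurs when N → N α for some non-terminal N (the right-hand side begins with the left-hand side itself).

T → T +: LEFT RECURSIVE (starts with T)
T → X: starts with X
X → y: starts with y

The grammar has direct left recursion on: T.

Answer: Yes, T is left-recursive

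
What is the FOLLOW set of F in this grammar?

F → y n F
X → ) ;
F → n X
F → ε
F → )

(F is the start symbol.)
F is the start symbol, so $ ∈ FOLLOW(F).
In F → y n F: F is at the end; this adds FOLLOW(F) to itself — nothing new

Taking the union: FOLLOW(F) = { $ }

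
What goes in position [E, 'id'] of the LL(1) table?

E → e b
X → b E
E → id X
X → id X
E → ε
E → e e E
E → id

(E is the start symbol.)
To find M[E, 'id'], we find productions for E where 'id' is in the predict set (PREDICT(N → α) = (FIRST(α) \ {ε}) ∪ (FOLLOW(N) if α ⇒* ε)).

Relevant sets:
  FOLLOW(E) = { $ }

E → e b: PREDICT = { 'e' }
E → id X: PREDICT = { 'id' }
  'id' is in predict set, so this production goes in M[E, 'id']
E → ε: PREDICT = { $ }
E → e e E: PREDICT = { 'e' }
E → id: PREDICT = { 'id' }
  'id' is in predict set, so this production goes in M[E, 'id']

M[E, 'id'] = E → id X, E → id  (a multiply-defined cell — the grammar is not LL(1))

Answer: E → id X, E → id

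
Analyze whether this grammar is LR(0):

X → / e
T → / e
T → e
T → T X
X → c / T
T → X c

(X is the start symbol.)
A grammar is LR(0) if no state in the canonical LR(0) collection has:
  - both a shift item (dot before a terminal) and a complete item (shift-reduce conflict), or
  - two or more complete items (reduce-reduce conflict; the accept item [X' → X .] counts as a complete item here).

Augment with X' → X and build the canonical LR(0) collection (I0 = CLOSURE({[X' → . X]}), then GOTO on every symbol after a dot until no new states appear). It has 13 states:
  I0: { [X → . / e], [X → . c / T], [X' → . X] }  — shift
  I1: { [X → / . e] }  — shift
  I2: { [X' → X .] }  — accept
  I3: { [X → c . / T] }  — shift
  I4: { [T → . / e], [T → . T X], [T → . X c], [T → . e], [X → . / e], [X → . c / T], [X → c / . T] }  — shift
  I5: { [T → / . e], [X → / . e] }  — shift
  I6: { [T → T . X], [X → . / e], [X → . c / T], [X → c / T .] }  — shift, reduce
  I7: { [T → X . c] }  — shift
  I8: { [T → e .] }  — reduce
  I9: { [T → X c .] }  — reduce
  I10: { [T → T X .] }  — reduce
  I11: { [T → / e .], [X → / e .] }  — 2 reduces
  I12: { [X → / e .] }  — reduce

Conflict in state I6:
  Shift-reduce conflict between [X → c / T .] and [X → . / e]
So the grammar is NOT LR(0).

Answer: No. Shift-reduce conflict between [X → c / T .] and [X → . / e]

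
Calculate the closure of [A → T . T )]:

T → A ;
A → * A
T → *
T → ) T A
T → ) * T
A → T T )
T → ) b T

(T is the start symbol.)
{ [A → . * A], [A → . T T )], [A → T . T )], [T → . ) * T], [T → . ) T A], [T → . ) b T], [T → . *], [T → . A ;] }

To compute CLOSURE, for each item [A → α.Bβ] where B is a non-terminal, add [B → .γ] for all productions B → γ; repeat for the newly added items until nothing changes.

Start with: [A → T . T )]
  [A → T . T )] has the dot before T: add [T → . A ;], [T → . *], [T → . ) T A], [T → . ) * T], [T → . ) b T]
  [T → . A ;] has the dot before A: add [A → . * A], [A → . T T )]
No further items can be added.

CLOSURE = { [A → . * A], [A → . T T )], [A → T . T )], [T → . ) * T], [T → . ) T A], [T → . ) b T], [T → . *], [T → . A ;] }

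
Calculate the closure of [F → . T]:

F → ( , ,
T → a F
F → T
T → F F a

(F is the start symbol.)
Start with: [F → . T]
  [F → . T] has the dot before T: add [T → . a F], [T → . F F a]
  [T → . F F a] has the dot before F: add [F → . ( , ,]
No further items can be added.

CLOSURE = { [F → . ( , ,], [F → . T], [T → . F F a], [T → . a F] }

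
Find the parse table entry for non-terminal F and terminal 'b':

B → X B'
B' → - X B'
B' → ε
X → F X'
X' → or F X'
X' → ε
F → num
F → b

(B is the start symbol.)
To find M[F, 'b'], we find productions for F where 'b' is in the predict set (PREDICT(N → α) = (FIRST(α) \ {ε}) ∪ (FOLLOW(N) if α ⇒* ε)).

F → num: PREDICT = { 'num' }
F → b: PREDICT = { 'b' }
  'b' is in predict set, so this production goes in M[F, 'b']

M[F, 'b'] = F → b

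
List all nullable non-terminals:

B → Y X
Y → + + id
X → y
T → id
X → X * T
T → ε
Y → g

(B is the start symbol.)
{ 'T' }

A non-terminal is nullable if it can derive ε (the empty string): either it has an ε-production, or it has a production whose right-hand side consists entirely of nullable non-terminals.

ε-productions: T → ε
So T is immediately nullable.
No further non-terminal can be added: every production for the remaining non-terminals contains a terminal or a non-nullable non-terminal.
Nullable = { 'T' }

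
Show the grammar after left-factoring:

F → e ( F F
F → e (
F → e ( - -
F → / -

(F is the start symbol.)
Left-factoring transforms A → αβ₁ | αβ₂ into A → αA' and A' → β₁ | β₂
(α is the longest common prefix among the alternatives). Repeat until
no nonterminal has two alternatives with a common prefix.

Round 1: F has alternatives sharing prefix 'e ('. Introduce F': F → e ( F'
  Add: F' → F F
  Add: F' → ε
  Add: F' → - -

No remaining common prefixes — done.

Resulting grammar:
F → e ( F'
F' → F F
F' → ε
F' → - -
F → / -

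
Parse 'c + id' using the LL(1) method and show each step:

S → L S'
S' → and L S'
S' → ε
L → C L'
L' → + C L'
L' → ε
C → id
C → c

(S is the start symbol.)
LL(1) parsing maintains a stack (initially the start symbol over $) and the input. At each step: if the stack top is a terminal, match it against the current input token; if it is a non-terminal N, replace it with the RHS of M[N, lookahead] (the unique production whose predict set contains the lookahead).

Stack is shown with the top on the left.

Stack        Input     Action
-----------------------------
S $          c + id $  output S → L S'
L S' $       c + id $  output L → C L'
C L' S' $    c + id $  output C → c
c L' S' $    c + id $  match 'c'
L' S' $      + id $    output L' → + C L'
+ C L' S' $  + id $    match '+'
C L' S' $    id $      output C → id
id L' S' $   id $      match 'id'
L' S' $      $         output L' → ε
S' $         $         output S' → ε
$            $         accept

The string is accepted.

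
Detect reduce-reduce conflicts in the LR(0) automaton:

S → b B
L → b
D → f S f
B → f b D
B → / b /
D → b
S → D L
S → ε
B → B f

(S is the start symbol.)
Augment with S' → S and build the canonical LR(0) collection (I0 = CLOSURE({[S' → . S]}), then GOTO on every symbol after a dot until no new states appear). It has 18 states:
  I0: { [D → . b], [D → . f S f], [S → . D L], [S → . b B], [S → .], [S' → . S] }  — shift, reduce
  I1: { [L → . b], [S → D . L] }  — shift
  I2: { [S' → S .] }  — accept
  I3: { [B → . / b /], [B → . B f], [B → . f b D], [D → b .], [S → b . B] }  — shift, reduce
  I4: { [D → . b], [D → . f S f], [D → f . S f], [S → . D L], [S → . b B], [S → .] }  — shift, reduce
  I5: { [D → f S . f] }  — shift
  I6: { [D → f S f .] }  — reduce
  I7: { [B → / . b /] }  — shift
  I8: { [B → B . f], [S → b B .] }  — shift, reduce
  I9: { [B → f . b D] }  — shift
  I10: { [B → f b . D], [D → . b], [D → . f S f] }  — shift
  I11: { [B → f b D .] }  — reduce
  I12: { [D → b .] }  — reduce
  I13: { [B → B f .] }  — reduce
  I14: { [B → / b . /] }  — shift
  I15: { [B → / b / .] }  — reduce
  I16: { [S → D L .] }  — reduce
  I17: { [L → b .] }  — reduce

No state contains more than one complete item.

Answer: No reduce-reduce conflicts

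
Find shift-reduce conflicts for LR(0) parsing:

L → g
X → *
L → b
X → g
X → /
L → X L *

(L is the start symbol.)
A shift-reduce conflict occurs when an LR(0) state has both:
  - a complete (reduce) item [A → α .] (dot at the end), and
  - a shift item [B → β . c γ] (dot before a terminal).

Augment with L' → L and build the canonical LR(0) collection (I0 = CLOSURE({[L' → . L]}), then GOTO on every symbol after a dot until no new states appear). It has 9 states:
  I0: { [L → . X L *], [L → . b], [L → . g], [L' → . L], [X → . *], [X → . /], [X → . g] }  — shift
  I1: { [X → * .] }  — reduce
  I2: { [X → / .] }  — reduce
  I3: { [L' → L .] }  — accept
  I4: { [L → . X L *], [L → . b], [L → . g], [L → X . L *], [X → . *], [X → . /], [X → . g] }  — shift
  I5: { [L → b .] }  — reduce
  I6: { [L → g .], [X → g .] }  — 2 reduces
  I7: { [L → X L . *] }  — shift
  I8: { [L → X L * .] }  — reduce

No state contains both a complete item and a shift item.

Answer: No shift-reduce conflicts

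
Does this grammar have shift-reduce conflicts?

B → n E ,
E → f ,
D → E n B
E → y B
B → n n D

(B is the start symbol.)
No shift-reduce conflicts

A shift-reduce conflict occurs when an LR(0) state has both:
  - a complete (reduce) item [A → α .] (dot at the end), and
  - a shift item [B → β . c γ] (dot before a terminal).

Augment with B' → B and build the canonical LR(0) collection (I0 = CLOSURE({[B' → . B]}), then GOTO on every symbol after a dot until no new states appear). It has 14 states:
  I0: { [B → . n E ,], [B → . n n D], [B' → . B] }  — shift
  I1: { [B' → B .] }  — accept
  I2: { [B → n . E ,], [B → n . n D], [E → . f ,], [E → . y B] }  — shift
  I3: { [B → n E . ,] }  — shift
  I4: { [E → f . ,] }  — shift
  I5: { [B → n n . D], [D → . E n B], [E → . f ,], [E → . y B] }  — shift
  I6: { [B → . n E ,], [B → . n n D], [E → y . B] }  — shift
  I7: { [E → y B .] }  — reduce
  I8: { [B → n n D .] }  — reduce
  I9: { [D → E . n B] }  — shift
  I10: { [B → . n E ,], [B → . n n D], [D → E n . B] }  — shift
  I11: { [D → E n B .] }  — reduce
  I12: { [E → f , .] }  — reduce
  I13: { [B → n E , .] }  — reduce

No state contains both a complete item and a shift item.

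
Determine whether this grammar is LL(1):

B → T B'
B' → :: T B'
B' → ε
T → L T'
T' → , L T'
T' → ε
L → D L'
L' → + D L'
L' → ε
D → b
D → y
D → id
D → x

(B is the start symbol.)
Yes, the grammar is LL(1).

A grammar is LL(1) if for each non-terminal N with multiple productions, the predict sets of those productions are pairwise disjoint, where PREDICT(N → α) = (FIRST(α) \ {ε}) ∪ (FOLLOW(N) if α ⇒* ε).

Relevant sets:
  FOLLOW(B') = { $ }
  FOLLOW(T') = { $, '::' }
  FOLLOW(L') = { $, ',', '::' }

For B':
  PREDICT(B' → :: T B') = { '::' }
  PREDICT(B' → ε) = { $ }
For T':
  PREDICT(T' → ',' L T') = { ',' }
  PREDICT(T' → ε) = { $, '::' }
For L':
  PREDICT(L' → '+' D L') = { '+' }
  PREDICT(L' → ε) = { $, ',', '::' }
For D:
  PREDICT(D → b) = { 'b' }
  PREDICT(D → y) = { 'y' }
  PREDICT(D → id) = { 'id' }
  PREDICT(D → x) = { 'x' }
B, T, L have a single production, so nothing to check there.

All predict sets are disjoint. The grammar IS LL(1).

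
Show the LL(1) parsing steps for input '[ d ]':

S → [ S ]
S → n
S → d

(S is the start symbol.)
LL(1) parsing maintains a stack (initially the start symbol over $) and the input. At each step: if the stack top is a terminal, match it against the current input token; if it is a non-terminal N, replace it with the RHS of M[N, lookahead] (the unique production whose predict set contains the lookahead).

Stack is shown with the top on the left.

Stack    Input    Action
------------------------
S $      [ d ] $  output S → [ S ]
[ S ] $  [ d ] $  match '['
S ] $    d ] $    output S → d
d ] $    d ] $    match 'd'
] $      ] $      match ']'
$        $        accept

The string is accepted.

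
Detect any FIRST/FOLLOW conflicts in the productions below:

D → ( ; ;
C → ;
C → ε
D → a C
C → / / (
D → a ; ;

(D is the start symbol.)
No FIRST/FOLLOW conflicts.

Nullable non-terminals: C.

C: nullable alternative(s) C → ε; FOLLOW(C) = { $ }
  C → ;: FIRST \ {ε} = { ';' } — disjoint from FOLLOW(C)
  C → ε: FIRST \ {ε} = { } — this is the only nullable alternative, skip
  C → / / (: FIRST \ {ε} = { '/' } — disjoint from FOLLOW(C)

D has no nullable alternative, so no FIRST/FOLLOW check is needed there.

No FIRST/FOLLOW conflicts found.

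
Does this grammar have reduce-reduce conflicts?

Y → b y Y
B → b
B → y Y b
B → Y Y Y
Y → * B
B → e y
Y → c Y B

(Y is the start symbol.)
No reduce-reduce conflicts

A reduce-reduce conflict occurs when an LR(0) state has two complete items [A → α .] and [B → β .] — both call for a reduction, and with no lookahead the parser cannot choose between them.

Augment with Y' → Y and build the canonical LR(0) collection (I0 = CLOSURE({[Y' → . Y]}), then GOTO on every symbol after a dot until no new states appear). It has 19 states:
  I0: { [Y → . * B], [Y → . b y Y], [Y → . c Y B], [Y' → . Y] }  — shift
  I1: { [B → . Y Y Y], [B → . b], [B → . e y], [B → . y Y b], [Y → * . B], [Y → . * B], [Y → . b y Y], [Y → . c Y B] }  — shift
  I2: { [Y' → Y .] }  — accept
  I3: { [Y → b . y Y] }  — shift
  I4: { [Y → . * B], [Y → . b y Y], [Y → . c Y B], [Y → c . Y B] }  — shift
  I5: { [B → . Y Y Y], [B → . b], [B → . e y], [B → . y Y b], [Y → . * B], [Y → . b y Y], [Y → . c Y B], [Y → c Y . B] }  — shift
  I6: { [Y → c Y B .] }  — reduce
  I7: { [B → Y . Y Y], [Y → . * B], [Y → . b y Y], [Y → . c Y B] }  — shift
  I8: { [B → b .], [Y → b . y Y] }  — shift, reduce
  I9: { [B → e . y] }  — shift
  I10: { [B → y . Y b], [Y → . * B], [Y → . b y Y], [Y → . c Y B] }  — shift
  I11: { [B → y Y . b] }  — shift
  I12: { [B → y Y b .] }  — reduce
  I13: { [B → e y .] }  — reduce
  I14: { [Y → . * B], [Y → . b y Y], [Y → . c Y B], [Y → b y . Y] }  — shift
  I15: { [Y → b y Y .] }  — reduce
  I16: { [B → Y Y . Y], [Y → . * B], [Y → . b y Y], [Y → . c Y B] }  — shift
  I17: { [B → Y Y Y .] }  — reduce
  I18: { [Y → * B .] }  — reduce

No state contains more than one complete item.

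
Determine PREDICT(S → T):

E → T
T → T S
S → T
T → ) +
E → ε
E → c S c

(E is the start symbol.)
{ ')' }

PREDICT(S → T) = (FIRST(RHS) \ {ε}) ∪ (FOLLOW(S) if ε ∈ FIRST(RHS), i.e. RHS ⇒* ε)
FIRST(T) = { ')' }
FIRST(T) = { ')' }
ε ∉ FIRST(T), so FOLLOW(S) is not added.
PREDICT(S → T) = { ')' }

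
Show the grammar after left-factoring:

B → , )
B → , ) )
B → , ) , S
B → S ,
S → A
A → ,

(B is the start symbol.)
Left-factoring transforms A → αβ₁ | αβ₂ into A → αA' and A' → β₁ | β₂
(α is the longest common prefix among the alternatives). Repeat until
no nonterminal has two alternatives with a common prefix.

Round 1: B has alternatives sharing prefix ', )'. Introduce B': B → , ) B'
  Add: B' → ε
  Add: B' → )
  Add: B' → , S

No remaining common prefixes — done.

Resulting grammar:
B → , ) B'
B' → ε
B' → )
B' → , S
B → S ,
S → A
A → ,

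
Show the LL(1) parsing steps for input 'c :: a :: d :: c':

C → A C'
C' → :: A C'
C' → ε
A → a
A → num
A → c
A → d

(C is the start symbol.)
LL(1) parsing maintains a stack (initially the start symbol over $) and the input. At each step: if the stack top is a terminal, match it against the current input token; if it is a non-terminal N, replace it with the RHS of M[N, lookahead] (the unique production whose predict set contains the lookahead).

Stack is shown with the top on the left.

Stack      Input               Action
-------------------------------------
C $        c :: a :: d :: c $  output C → A C'
A C' $     c :: a :: d :: c $  output A → c
c C' $     c :: a :: d :: c $  match 'c'
C' $       :: a :: d :: c $    output C' → :: A C'
:: A C' $  :: a :: d :: c $    match '::'
A C' $     a :: d :: c $       output A → a
a C' $     a :: d :: c $       match 'a'
C' $       :: d :: c $         output C' → :: A C'
:: A C' $  :: d :: c $         match '::'
A C' $     d :: c $            output A → d
d C' $     d :: c $            match 'd'
C' $       :: c $              output C' → :: A C'
:: A C' $  :: c $              match '::'
A C' $     c $                 output A → c
c C' $     c $                 match 'c'
C' $       $                   output C' → ε
$          $                   accept

The string is accepted.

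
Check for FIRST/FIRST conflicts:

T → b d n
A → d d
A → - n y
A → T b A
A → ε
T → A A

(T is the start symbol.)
Yes. T → b d n / T → A A on { 'b' }; A → d d / A → T b A on { 'd' }; A → '-' n y / A → T b A on { '-' }

FIRST sets of the non-terminals at (or reachable through a nullable prefix from) the front of some alternative:
  FIRST(A) = { '-', 'b', 'd', ε }
  FIRST(T) = { '-', 'b', 'd', ε }

Productions for T:
  T → b d n: FIRST = { 'b' }
  T → A A: FIRST = { '-', 'b', 'd', ε }
Productions for A:
  A → d d: FIRST = { 'd' }
  A → - n y: FIRST = { '-' }
  A → T b A: FIRST = { '-', 'b', 'd' }
  A → ε: FIRST = { ε }

Conflict for T: T → b d n and T → A A
  Overlap: { 'b' }
Conflict for A: A → d d and A → T b A
  Overlap: { 'd' }
Conflict for A: A → - n y and A → T b A
  Overlap: { '-' }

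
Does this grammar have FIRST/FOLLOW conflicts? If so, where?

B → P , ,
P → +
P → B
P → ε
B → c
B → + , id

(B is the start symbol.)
Yes. P → B with FOLLOW(P) on { ',' }

A FIRST/FOLLOW conflict occurs when a non-terminal N has a nullable alternative N → β (β ⇒* ε) and another alternative N → α with FIRST(α) ∩ FOLLOW(N) ≠ ∅: on such a lookahead the parser cannot decide between expanding α and letting N vanish via β.

Nullable non-terminals: P.
FIRST sets used below: FIRST(B) = { '+', ',', 'c' }

P: nullable alternative(s) P → ε; FOLLOW(P) = { ',' }
  P → +: FIRST \ {ε} = { '+' } — disjoint from FOLLOW(P)
  P → B: FIRST \ {ε} = { '+', ',', 'c' } — overlaps FOLLOW(P) on { ',' }: CONFLICT
  P → ε: FIRST \ {ε} = { } — this is the only nullable alternative, skip

B has no nullable alternative, so no FIRST/FOLLOW check is needed there.

So the grammar has 1 FIRST/FOLLOW conflict (marked CONFLICT above).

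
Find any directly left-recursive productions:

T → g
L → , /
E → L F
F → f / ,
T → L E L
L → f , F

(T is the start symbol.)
T → g: starts with g
L → , /: starts with ','
E → L F: starts with L
F → f / ,: starts with f
T → L E L: starts with L
L → f , F: starts with f

No direct left recursion found.

Answer: No direct left recursion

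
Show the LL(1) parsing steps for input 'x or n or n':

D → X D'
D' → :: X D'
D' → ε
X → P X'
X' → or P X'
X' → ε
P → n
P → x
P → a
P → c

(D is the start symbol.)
Stack is shown with the top on the left.

Stack         Input          Action
-----------------------------------
D $           x or n or n $  output D → X D'
X D' $        x or n or n $  output X → P X'
P X' D' $     x or n or n $  output P → x
x X' D' $     x or n or n $  match 'x'
X' D' $       or n or n $    output X' → or P X'
or P X' D' $  or n or n $    match 'or'
P X' D' $     n or n $       output P → n
n X' D' $     n or n $       match 'n'
X' D' $       or n $         output X' → or P X'
or P X' D' $  or n $         match 'or'
P X' D' $     n $            output P → n
n X' D' $     n $            match 'n'
X' D' $       $              output X' → ε
D' $          $              output D' → ε
$             $              accept

The string is accepted.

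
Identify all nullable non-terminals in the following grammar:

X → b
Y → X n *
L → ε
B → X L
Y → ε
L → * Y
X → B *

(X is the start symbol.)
ε-productions: L → ε, Y → ε
So L, Y are immediately nullable.
No further non-terminal can be added: every production for the remaining non-terminals contains a terminal or a non-nullable non-terminal.
Nullable = { 'L', 'Y' }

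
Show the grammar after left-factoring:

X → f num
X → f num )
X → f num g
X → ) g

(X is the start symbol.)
X → f num X'
X' → ε
X' → )
X' → g
X → ) g

Left-factoring transforms A → αβ₁ | αβ₂ into A → αA' and A' → β₁ | β₂
(α is the longest common prefix among the alternatives). Repeat until
no nonterminal has two alternatives with a common prefix.

Round 1: X has alternatives sharing prefix 'f num'. Introduce X': X → f num X'
  Add: X' → ε
  Add: X' → )
  Add: X' → g

No remaining common prefixes — done.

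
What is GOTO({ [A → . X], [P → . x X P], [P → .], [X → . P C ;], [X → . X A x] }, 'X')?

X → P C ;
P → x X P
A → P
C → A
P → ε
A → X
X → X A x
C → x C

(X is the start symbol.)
{ [A → . P], [A → . X], [A → X .], [P → . x X P], [P → .], [X → . P C ;], [X → . X A x], [X → X . A x] }

GOTO(I, 'X') = CLOSURE({ [A → αX.β] : [A → α.Xβ] ∈ I, X = 'X' })

Items with dot before 'X', with the dot advanced:
  [A → . X] → [A → X .]
  [X → . X A x] → [X → X . A x]
Closure of the advanced items:
  [X → X . A x] has the dot before A: add [A → . P], [A → . X]
  [A → . P] has the dot before P: add [P → . x X P], [P → .]
  [A → . X] has the dot before X: add [X → . P C ;], [X → . X A x]

GOTO = { [A → . P], [A → . X], [A → X .], [P → . x X P], [P → .], [X → . P C ;], [X → . X A x], [X → X . A x] }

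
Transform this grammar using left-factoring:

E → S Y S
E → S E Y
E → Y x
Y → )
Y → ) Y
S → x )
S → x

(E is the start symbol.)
Left-factoring transforms A → αβ₁ | αβ₂ into A → αA' and A' → β₁ | β₂
(α is the longest common prefix among the alternatives). Repeat until
no nonterminal has two alternatives with a common prefix.

Round 1: E has alternatives sharing prefix 'S'. Introduce E': E → S E'
  Add: E' → Y S
  Add: E' → E Y

Round 2: Y has alternatives sharing prefix ')'. Introduce Y': Y → ) Y'
  Add: Y' → ε
  Add: Y' → Y

Round 3: S has alternatives sharing prefix 'x'. Introduce S': S → x S'
  Add: S' → )
  Add: S' → ε

No remaining common prefixes — done.

Resulting grammar:
E → S E'
E' → Y S
E' → E Y
E → Y x
Y → ) Y'
Y' → ε
Y' → Y
S → x S'
S' → )
S' → ε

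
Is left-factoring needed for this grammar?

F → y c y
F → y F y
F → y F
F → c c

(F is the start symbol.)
Left-factoring is needed when two productions for the same non-terminal
share a common prefix on the right-hand side.

Productions for F:
  F → y c y
  F → y F y
  F → y F
  F → c c

Found common prefix 'y' in productions for F

Answer: Yes, F has productions with common prefix 'y'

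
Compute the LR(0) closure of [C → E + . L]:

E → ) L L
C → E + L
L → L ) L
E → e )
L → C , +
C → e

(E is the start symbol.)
To compute CLOSURE, for each item [A → α.Bβ] where B is a non-terminal, add [B → .γ] for all productions B → γ; repeat for the newly added items until nothing changes.

Start with: [C → E + . L]
  [C → E + . L] has the dot before L: add [L → . L ) L], [L → . C , +]
  [L → . C , +] has the dot before C: add [C → . E + L], [C → . e]
  [C → . E + L] has the dot before E: add [E → . ) L L], [E → . e )]
No further items can be added.

CLOSURE = { [C → . E + L], [C → . e], [C → E + . L], [E → . ) L L], [E → . e )], [L → . C , +], [L → . L ) L] }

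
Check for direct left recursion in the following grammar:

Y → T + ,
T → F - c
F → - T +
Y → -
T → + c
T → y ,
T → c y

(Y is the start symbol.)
Direct left recursion occurs when N → N α for some non-terminal N (the right-hand side begins with the left-hand side itself).

Y → T + ,: starts with T
T → F - c: starts with F
F → - T +: starts with '-'
Y → -: starts with '-'
T → + c: starts with '+'
T → y ,: starts with y
T → c y: starts with c

No direct left recursion found.

Answer: No direct left recursion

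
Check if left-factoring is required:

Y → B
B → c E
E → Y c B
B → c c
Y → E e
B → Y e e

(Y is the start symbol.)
Left-factoring is needed when two productions for the same non-terminal
share a common prefix on the right-hand side.

Productions for Y:
  Y → B
  Y → E e
Productions for B:
  B → c E
  B → c c
  B → Y e e

Found common prefix 'c' in productions for B

Answer: Yes, B has productions with common prefix 'c'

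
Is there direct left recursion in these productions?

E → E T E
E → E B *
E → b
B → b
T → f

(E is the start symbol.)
E → E T E: LEFT RECURSIVE (starts with E)
E → E B *: LEFT RECURSIVE (starts with E)
E → b: starts with b
B → b: starts with b
T → f: starts with f

The grammar has direct left recursion on: E.

Answer: Yes, E is left-recursive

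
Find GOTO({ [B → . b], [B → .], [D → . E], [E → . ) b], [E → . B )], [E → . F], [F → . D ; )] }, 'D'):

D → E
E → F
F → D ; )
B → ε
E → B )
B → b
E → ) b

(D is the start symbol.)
GOTO(I, 'D') = CLOSURE({ [A → αX.β] : [A → α.Xβ] ∈ I, X = 'D' })

Items with dot before 'D', with the dot advanced:
  [F → . D ; )] → [F → D . ; )]
Closure adds nothing (no advanced item has the dot before a non-terminal).

GOTO = { [F → D . ; )] }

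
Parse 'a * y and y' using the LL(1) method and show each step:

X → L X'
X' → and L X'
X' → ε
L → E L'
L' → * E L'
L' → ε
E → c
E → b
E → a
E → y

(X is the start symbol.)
Stack is shown with the top on the left.

Stack        Input          Action
----------------------------------
X $          a * y and y $  output X → L X'
L X' $       a * y and y $  output L → E L'
E L' X' $    a * y and y $  output E → a
a L' X' $    a * y and y $  match 'a'
L' X' $      * y and y $    output L' → * E L'
* E L' X' $  * y and y $    match '*'
E L' X' $    y and y $      output E → y
y L' X' $    y and y $      match 'y'
L' X' $      and y $        output L' → ε
X' $         and y $        output X' → and L X'
and L X' $   and y $        match 'and'
L X' $       y $            output L → E L'
E L' X' $    y $            output E → y
y L' X' $    y $            match 'y'
L' X' $      $              output L' → ε
X' $         $              output X' → ε
$            $              accept

The string is accepted.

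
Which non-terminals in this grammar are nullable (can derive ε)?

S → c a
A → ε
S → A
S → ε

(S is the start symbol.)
{ 'A', 'S' }

A non-terminal is nullable if it can derive ε (the empty string): either it has an ε-production, or it has a production whose right-hand side consists entirely of nullable non-terminals.

ε-productions: A → ε, S → ε
So A, S are immediately nullable.
Every non-terminal is now nullable.
Nullable = { 'A', 'S' }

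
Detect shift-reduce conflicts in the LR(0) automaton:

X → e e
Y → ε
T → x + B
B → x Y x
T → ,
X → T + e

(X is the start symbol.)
A shift-reduce conflict occurs when an LR(0) state has both:
  - a complete (reduce) item [A → α .] (dot at the end), and
  - a shift item [B → β . c γ] (dot before a terminal).

Augment with X' → X and build the canonical LR(0) collection (I0 = CLOSURE({[X' → . X]}), then GOTO on every symbol after a dot until no new states appear). It has 14 states:
  I0: { [T → . ,], [T → . x + B], [X → . T + e], [X → . e e], [X' → . X] }  — shift
  I1: { [T → , .] }  — reduce
  I2: { [X → T . + e] }  — shift
  I3: { [X' → X .] }  — accept
  I4: { [X → e . e] }  — shift
  I5: { [T → x . + B] }  — shift
  I6: { [B → . x Y x], [T → x + . B] }  — shift
  I7: { [T → x + B .] }  — reduce
  I8: { [B → x . Y x], [Y → .] }  — reduce
  I9: { [B → x Y . x] }  — shift
  I10: { [B → x Y x .] }  — reduce
  I11: { [X → e e .] }  — reduce
  I12: { [X → T + . e] }  — shift
  I13: { [X → T + e .] }  — reduce

No state contains both a complete item and a shift item.

Answer: No shift-reduce conflicts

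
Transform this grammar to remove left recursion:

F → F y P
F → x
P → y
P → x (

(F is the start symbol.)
F is directly left-recursive. The standard transformation for
  A → A α₁ | ... | A α_m | β₁ | ... | β_n
is
  A  → β₁ A' | ... | β_n A'
  A' → α₁ A' | ... | α_m A' | ε

F → x becomes F → x F'
F → F y P becomes F' → y P F'
Add F' → ε

Productions for other non-terminals are unchanged:
  P → y
  P → x (

Resulting grammar:
F → x F'
F' → y P F'
F' → ε
P → y
P → x (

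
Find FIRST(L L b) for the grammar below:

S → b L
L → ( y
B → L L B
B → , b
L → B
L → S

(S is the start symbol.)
FIRST sets of the non-terminals involved (from the grammar, by fixed-point iteration):
  FIRST(L) = { '(', ',', 'b' }

To compute FIRST(L L b), process the symbols left to right:
Symbol L is a non-terminal. Add FIRST(L) \ {ε} = { '(', ',', 'b' }
L is not nullable (ε ∉ FIRST(L)), so stop here.
FIRST(L L b) = { '(', ',', 'b' }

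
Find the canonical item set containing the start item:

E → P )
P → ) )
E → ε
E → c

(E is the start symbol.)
First, augment the grammar with E' → E
I₀ = CLOSURE({ [E' → . E] }):
  [E' → . E] has the dot before E: add [E → . P )], [E → .], [E → . c]
  [E → . P )] has the dot before P: add [P → . ) )]
No further items can be added.

I₀ = { [E → . P )], [E → . c], [E → .], [E' → . E], [P → . ) )] }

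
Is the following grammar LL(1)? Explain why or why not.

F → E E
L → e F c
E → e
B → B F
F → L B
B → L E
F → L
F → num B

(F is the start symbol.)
A grammar is LL(1) if for each non-terminal N with multiple productions, the predict sets of those productions are pairwise disjoint, where PREDICT(N → α) = (FIRST(α) \ {ε}) ∪ (FOLLOW(N) if α ⇒* ε).

Relevant sets:
  FIRST(E) = { 'e' }
  FIRST(L) = { 'e' }
  FIRST(B) = { 'e' }

For F:
  PREDICT(F → E E) = { 'e' }
  PREDICT(F → L B) = { 'e' }
  PREDICT(F → L) = { 'e' }
  PREDICT(F → num B) = { 'num' }
For B:
  PREDICT(B → B F) = { 'e' }
  PREDICT(B → L E) = { 'e' }
L, E have a single production, so nothing to check there.

Conflict found: Predict set conflict for F: { 'e' }
The grammar is NOT LL(1).

Answer: No. Predict set conflict for F: { 'e' }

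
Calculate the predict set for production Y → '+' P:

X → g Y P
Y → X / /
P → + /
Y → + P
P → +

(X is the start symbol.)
PREDICT(Y → '+' P) = (FIRST(RHS) \ {ε}) ∪ (FOLLOW(Y) if ε ∈ FIRST(RHS), i.e. RHS ⇒* ε)
FIRST('+' P) = { '+' }
ε ∉ FIRST('+' P), so FOLLOW(Y) is not added.
PREDICT(Y → '+' P) = { '+' }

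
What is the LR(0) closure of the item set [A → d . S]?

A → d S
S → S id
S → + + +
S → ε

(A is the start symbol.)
To compute CLOSURE, for each item [A → α.Bβ] where B is a non-terminal, add [B → .γ] for all productions B → γ; repeat for the newly added items until nothing changes.

Start with: [A → d . S]
  [A → d . S] has the dot before S: add [S → . S id], [S → . + + +], [S → .]
No further items can be added.

CLOSURE = { [A → d . S], [S → . + + +], [S → . S id], [S → .] }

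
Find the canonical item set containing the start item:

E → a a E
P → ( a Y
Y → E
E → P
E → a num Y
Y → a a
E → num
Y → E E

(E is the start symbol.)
{ [E → . P], [E → . a a E], [E → . a num Y], [E → . num], [E' → . E], [P → . ( a Y] }

First, augment the grammar with E' → E
I₀ = CLOSURE({ [E' → . E] }):
  [E' → . E] has the dot before E: add [E → . a a E], [E → . P], [E → . a num Y], [E → . num]
  [E → . P] has the dot before P: add [P → . ( a Y]
No further items can be added.

I₀ = { [E → . P], [E → . a a E], [E → . a num Y], [E → . num], [E' → . E], [P → . ( a Y] }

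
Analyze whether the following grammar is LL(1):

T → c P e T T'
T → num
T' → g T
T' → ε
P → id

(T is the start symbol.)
No. Predict set conflict for T': { 'g' }

Relevant sets:
  FOLLOW(T') = { $, 'g' }

For T:
  PREDICT(T → c P e T T') = { 'c' }
  PREDICT(T → num) = { 'num' }
For T':
  PREDICT(T' → g T) = { 'g' }
  PREDICT(T' → ε) = { $, 'g' }
P has a single production, so nothing to check there.

Conflict found: Predict set conflict for T': { 'g' }
The grammar is NOT LL(1).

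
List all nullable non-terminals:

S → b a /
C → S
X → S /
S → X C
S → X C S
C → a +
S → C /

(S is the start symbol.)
A non-terminal is nullable if it can derive ε (the empty string): either it has an ε-production, or it has a production whose right-hand side consists entirely of nullable non-terminals.

There are no ε-productions, so no non-terminal can derive ε.
No non-terminals are nullable.

Answer: None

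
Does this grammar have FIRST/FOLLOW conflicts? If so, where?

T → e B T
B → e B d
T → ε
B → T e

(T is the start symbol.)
Yes. T → e B T with FOLLOW(T) on { 'e' }

Nullable non-terminals: T.

T: nullable alternative(s) T → ε; FOLLOW(T) = { $, 'e' }
  T → e B T: FIRST \ {ε} = { 'e' } — overlaps FOLLOW(T) on { 'e' }: CONFLICT
  T → ε: FIRST \ {ε} = { } — this is the only nullable alternative, skip

B has no nullable alternative, so no FIRST/FOLLOW check is needed there.

So the grammar has 1 FIRST/FOLLOW conflict (marked CONFLICT above).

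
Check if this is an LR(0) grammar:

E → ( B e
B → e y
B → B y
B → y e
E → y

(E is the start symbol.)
Yes, the grammar is LR(0)

Augment with E' → E and build the canonical LR(0) collection (I0 = CLOSURE({[E' → . E]}), then GOTO on every symbol after a dot until no new states appear). It has 11 states:
  I0: { [E → . ( B e], [E → . y], [E' → . E] }  — shift
  I1: { [B → . B y], [B → . e y], [B → . y e], [E → ( . B e] }  — shift
  I2: { [E' → E .] }  — accept
  I3: { [E → y .] }  — reduce
  I4: { [B → B . y], [E → ( B . e] }  — shift
  I5: { [B → e . y] }  — shift
  I6: { [B → y . e] }  — shift
  I7: { [B → y e .] }  — reduce
  I8: { [B → e y .] }  — reduce
  I9: { [E → ( B e .] }  — reduce
  I10: { [B → B y .] }  — reduce

Every state is either a pure shift/goto state or contains exactly one complete item and nothing to shift — no conflicts. The grammar is LR(0).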